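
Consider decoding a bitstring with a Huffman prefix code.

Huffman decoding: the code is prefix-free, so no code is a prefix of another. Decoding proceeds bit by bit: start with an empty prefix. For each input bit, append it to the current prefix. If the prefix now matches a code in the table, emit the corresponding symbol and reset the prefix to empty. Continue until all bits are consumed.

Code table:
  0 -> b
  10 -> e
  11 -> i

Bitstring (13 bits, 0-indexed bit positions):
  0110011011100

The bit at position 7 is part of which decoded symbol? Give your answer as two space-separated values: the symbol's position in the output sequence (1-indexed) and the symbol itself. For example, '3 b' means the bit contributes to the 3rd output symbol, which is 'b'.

Answer: 6 b

Derivation:
Bit 0: prefix='0' -> emit 'b', reset
Bit 1: prefix='1' (no match yet)
Bit 2: prefix='11' -> emit 'i', reset
Bit 3: prefix='0' -> emit 'b', reset
Bit 4: prefix='0' -> emit 'b', reset
Bit 5: prefix='1' (no match yet)
Bit 6: prefix='11' -> emit 'i', reset
Bit 7: prefix='0' -> emit 'b', reset
Bit 8: prefix='1' (no match yet)
Bit 9: prefix='11' -> emit 'i', reset
Bit 10: prefix='1' (no match yet)
Bit 11: prefix='10' -> emit 'e', reset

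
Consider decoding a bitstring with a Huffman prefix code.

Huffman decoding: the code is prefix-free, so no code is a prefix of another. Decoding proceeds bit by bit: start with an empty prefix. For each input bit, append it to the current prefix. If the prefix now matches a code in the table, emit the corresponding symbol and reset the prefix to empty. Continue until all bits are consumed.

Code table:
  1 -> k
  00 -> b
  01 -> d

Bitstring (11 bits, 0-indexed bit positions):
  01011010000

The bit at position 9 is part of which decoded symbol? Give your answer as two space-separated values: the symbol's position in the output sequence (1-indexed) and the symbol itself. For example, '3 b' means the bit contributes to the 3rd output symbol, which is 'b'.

Bit 0: prefix='0' (no match yet)
Bit 1: prefix='01' -> emit 'd', reset
Bit 2: prefix='0' (no match yet)
Bit 3: prefix='01' -> emit 'd', reset
Bit 4: prefix='1' -> emit 'k', reset
Bit 5: prefix='0' (no match yet)
Bit 6: prefix='01' -> emit 'd', reset
Bit 7: prefix='0' (no match yet)
Bit 8: prefix='00' -> emit 'b', reset
Bit 9: prefix='0' (no match yet)
Bit 10: prefix='00' -> emit 'b', reset

Answer: 6 b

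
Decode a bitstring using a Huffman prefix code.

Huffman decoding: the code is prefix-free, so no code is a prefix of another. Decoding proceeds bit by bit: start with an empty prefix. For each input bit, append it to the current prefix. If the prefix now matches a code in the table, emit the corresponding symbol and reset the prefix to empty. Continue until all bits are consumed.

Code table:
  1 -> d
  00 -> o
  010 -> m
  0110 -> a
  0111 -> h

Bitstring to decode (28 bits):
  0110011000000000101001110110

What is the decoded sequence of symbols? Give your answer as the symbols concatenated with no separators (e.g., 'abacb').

Bit 0: prefix='0' (no match yet)
Bit 1: prefix='01' (no match yet)
Bit 2: prefix='011' (no match yet)
Bit 3: prefix='0110' -> emit 'a', reset
Bit 4: prefix='0' (no match yet)
Bit 5: prefix='01' (no match yet)
Bit 6: prefix='011' (no match yet)
Bit 7: prefix='0110' -> emit 'a', reset
Bit 8: prefix='0' (no match yet)
Bit 9: prefix='00' -> emit 'o', reset
Bit 10: prefix='0' (no match yet)
Bit 11: prefix='00' -> emit 'o', reset
Bit 12: prefix='0' (no match yet)
Bit 13: prefix='00' -> emit 'o', reset
Bit 14: prefix='0' (no match yet)
Bit 15: prefix='00' -> emit 'o', reset
Bit 16: prefix='1' -> emit 'd', reset
Bit 17: prefix='0' (no match yet)
Bit 18: prefix='01' (no match yet)
Bit 19: prefix='010' -> emit 'm', reset
Bit 20: prefix='0' (no match yet)
Bit 21: prefix='01' (no match yet)
Bit 22: prefix='011' (no match yet)
Bit 23: prefix='0111' -> emit 'h', reset
Bit 24: prefix='0' (no match yet)
Bit 25: prefix='01' (no match yet)
Bit 26: prefix='011' (no match yet)
Bit 27: prefix='0110' -> emit 'a', reset

Answer: aaoooodmha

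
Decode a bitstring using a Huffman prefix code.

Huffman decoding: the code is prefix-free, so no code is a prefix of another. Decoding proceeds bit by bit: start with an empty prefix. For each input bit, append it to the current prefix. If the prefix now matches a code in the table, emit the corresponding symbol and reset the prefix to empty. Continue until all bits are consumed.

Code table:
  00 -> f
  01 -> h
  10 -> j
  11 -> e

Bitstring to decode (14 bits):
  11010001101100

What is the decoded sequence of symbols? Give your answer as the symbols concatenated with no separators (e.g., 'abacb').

Bit 0: prefix='1' (no match yet)
Bit 1: prefix='11' -> emit 'e', reset
Bit 2: prefix='0' (no match yet)
Bit 3: prefix='01' -> emit 'h', reset
Bit 4: prefix='0' (no match yet)
Bit 5: prefix='00' -> emit 'f', reset
Bit 6: prefix='0' (no match yet)
Bit 7: prefix='01' -> emit 'h', reset
Bit 8: prefix='1' (no match yet)
Bit 9: prefix='10' -> emit 'j', reset
Bit 10: prefix='1' (no match yet)
Bit 11: prefix='11' -> emit 'e', reset
Bit 12: prefix='0' (no match yet)
Bit 13: prefix='00' -> emit 'f', reset

Answer: ehfhjef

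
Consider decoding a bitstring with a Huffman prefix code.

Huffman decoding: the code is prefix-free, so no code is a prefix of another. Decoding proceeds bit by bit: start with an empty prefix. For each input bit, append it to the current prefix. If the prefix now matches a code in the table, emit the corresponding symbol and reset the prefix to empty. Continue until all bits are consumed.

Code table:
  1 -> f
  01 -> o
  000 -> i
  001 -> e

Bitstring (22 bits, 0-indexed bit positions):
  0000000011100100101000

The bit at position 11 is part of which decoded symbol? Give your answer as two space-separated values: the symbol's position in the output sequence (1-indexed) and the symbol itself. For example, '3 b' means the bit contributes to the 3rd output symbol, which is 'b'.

Answer: 6 e

Derivation:
Bit 0: prefix='0' (no match yet)
Bit 1: prefix='00' (no match yet)
Bit 2: prefix='000' -> emit 'i', reset
Bit 3: prefix='0' (no match yet)
Bit 4: prefix='00' (no match yet)
Bit 5: prefix='000' -> emit 'i', reset
Bit 6: prefix='0' (no match yet)
Bit 7: prefix='00' (no match yet)
Bit 8: prefix='001' -> emit 'e', reset
Bit 9: prefix='1' -> emit 'f', reset
Bit 10: prefix='1' -> emit 'f', reset
Bit 11: prefix='0' (no match yet)
Bit 12: prefix='00' (no match yet)
Bit 13: prefix='001' -> emit 'e', reset
Bit 14: prefix='0' (no match yet)
Bit 15: prefix='00' (no match yet)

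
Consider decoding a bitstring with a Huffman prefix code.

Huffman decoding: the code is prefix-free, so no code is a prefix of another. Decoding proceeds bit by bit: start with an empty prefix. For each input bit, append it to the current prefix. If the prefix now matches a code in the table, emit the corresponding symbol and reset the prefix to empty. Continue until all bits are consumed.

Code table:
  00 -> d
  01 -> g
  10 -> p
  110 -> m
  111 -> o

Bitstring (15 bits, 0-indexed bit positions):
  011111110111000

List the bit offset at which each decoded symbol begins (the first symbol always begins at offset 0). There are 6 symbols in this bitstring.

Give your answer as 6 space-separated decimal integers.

Bit 0: prefix='0' (no match yet)
Bit 1: prefix='01' -> emit 'g', reset
Bit 2: prefix='1' (no match yet)
Bit 3: prefix='11' (no match yet)
Bit 4: prefix='111' -> emit 'o', reset
Bit 5: prefix='1' (no match yet)
Bit 6: prefix='11' (no match yet)
Bit 7: prefix='111' -> emit 'o', reset
Bit 8: prefix='0' (no match yet)
Bit 9: prefix='01' -> emit 'g', reset
Bit 10: prefix='1' (no match yet)
Bit 11: prefix='11' (no match yet)
Bit 12: prefix='110' -> emit 'm', reset
Bit 13: prefix='0' (no match yet)
Bit 14: prefix='00' -> emit 'd', reset

Answer: 0 2 5 8 10 13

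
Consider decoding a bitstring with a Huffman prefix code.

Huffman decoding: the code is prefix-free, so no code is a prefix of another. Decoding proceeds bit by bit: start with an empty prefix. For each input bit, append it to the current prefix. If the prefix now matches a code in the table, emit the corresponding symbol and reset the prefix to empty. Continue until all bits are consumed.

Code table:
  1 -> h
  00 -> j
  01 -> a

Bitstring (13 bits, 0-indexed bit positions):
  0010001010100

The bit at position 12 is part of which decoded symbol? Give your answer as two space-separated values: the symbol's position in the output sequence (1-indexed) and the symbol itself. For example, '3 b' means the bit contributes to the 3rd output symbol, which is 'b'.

Answer: 7 j

Derivation:
Bit 0: prefix='0' (no match yet)
Bit 1: prefix='00' -> emit 'j', reset
Bit 2: prefix='1' -> emit 'h', reset
Bit 3: prefix='0' (no match yet)
Bit 4: prefix='00' -> emit 'j', reset
Bit 5: prefix='0' (no match yet)
Bit 6: prefix='01' -> emit 'a', reset
Bit 7: prefix='0' (no match yet)
Bit 8: prefix='01' -> emit 'a', reset
Bit 9: prefix='0' (no match yet)
Bit 10: prefix='01' -> emit 'a', reset
Bit 11: prefix='0' (no match yet)
Bit 12: prefix='00' -> emit 'j', reset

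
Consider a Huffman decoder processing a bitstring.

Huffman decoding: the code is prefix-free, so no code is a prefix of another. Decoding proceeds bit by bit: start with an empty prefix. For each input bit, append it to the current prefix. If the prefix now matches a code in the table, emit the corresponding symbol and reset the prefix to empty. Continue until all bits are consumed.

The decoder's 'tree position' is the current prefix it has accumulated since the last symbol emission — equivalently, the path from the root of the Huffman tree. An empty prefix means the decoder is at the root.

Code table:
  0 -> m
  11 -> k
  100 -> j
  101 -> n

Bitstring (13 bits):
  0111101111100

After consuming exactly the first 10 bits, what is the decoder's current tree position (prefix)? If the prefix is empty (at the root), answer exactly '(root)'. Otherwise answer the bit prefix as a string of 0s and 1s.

Bit 0: prefix='0' -> emit 'm', reset
Bit 1: prefix='1' (no match yet)
Bit 2: prefix='11' -> emit 'k', reset
Bit 3: prefix='1' (no match yet)
Bit 4: prefix='11' -> emit 'k', reset
Bit 5: prefix='0' -> emit 'm', reset
Bit 6: prefix='1' (no match yet)
Bit 7: prefix='11' -> emit 'k', reset
Bit 8: prefix='1' (no match yet)
Bit 9: prefix='11' -> emit 'k', reset

Answer: (root)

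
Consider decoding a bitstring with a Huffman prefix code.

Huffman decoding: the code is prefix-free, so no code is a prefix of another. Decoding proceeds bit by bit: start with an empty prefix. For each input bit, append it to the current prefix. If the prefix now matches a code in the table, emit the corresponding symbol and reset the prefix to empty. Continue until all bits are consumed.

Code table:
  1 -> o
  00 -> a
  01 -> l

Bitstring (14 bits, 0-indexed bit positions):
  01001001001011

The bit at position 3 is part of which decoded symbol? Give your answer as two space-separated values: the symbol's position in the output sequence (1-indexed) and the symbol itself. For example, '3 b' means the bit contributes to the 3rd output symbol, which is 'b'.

Bit 0: prefix='0' (no match yet)
Bit 1: prefix='01' -> emit 'l', reset
Bit 2: prefix='0' (no match yet)
Bit 3: prefix='00' -> emit 'a', reset
Bit 4: prefix='1' -> emit 'o', reset
Bit 5: prefix='0' (no match yet)
Bit 6: prefix='00' -> emit 'a', reset
Bit 7: prefix='1' -> emit 'o', reset

Answer: 2 a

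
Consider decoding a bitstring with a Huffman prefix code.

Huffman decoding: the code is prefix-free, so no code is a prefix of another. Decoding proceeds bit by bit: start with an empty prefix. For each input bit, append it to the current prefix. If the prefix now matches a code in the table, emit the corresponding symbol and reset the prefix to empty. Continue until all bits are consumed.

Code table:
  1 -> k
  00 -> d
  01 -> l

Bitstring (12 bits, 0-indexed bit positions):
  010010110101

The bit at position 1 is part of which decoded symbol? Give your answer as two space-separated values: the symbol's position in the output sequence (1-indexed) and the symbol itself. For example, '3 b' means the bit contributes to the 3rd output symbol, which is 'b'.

Answer: 1 l

Derivation:
Bit 0: prefix='0' (no match yet)
Bit 1: prefix='01' -> emit 'l', reset
Bit 2: prefix='0' (no match yet)
Bit 3: prefix='00' -> emit 'd', reset
Bit 4: prefix='1' -> emit 'k', reset
Bit 5: prefix='0' (no match yet)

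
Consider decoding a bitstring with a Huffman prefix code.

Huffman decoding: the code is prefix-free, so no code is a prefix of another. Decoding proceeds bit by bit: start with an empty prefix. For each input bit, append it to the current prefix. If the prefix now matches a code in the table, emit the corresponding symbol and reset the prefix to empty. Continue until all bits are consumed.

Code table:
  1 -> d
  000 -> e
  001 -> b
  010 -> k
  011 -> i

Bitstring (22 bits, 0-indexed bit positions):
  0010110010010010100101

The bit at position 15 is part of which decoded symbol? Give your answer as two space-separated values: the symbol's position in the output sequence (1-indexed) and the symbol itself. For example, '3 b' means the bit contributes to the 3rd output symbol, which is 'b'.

Bit 0: prefix='0' (no match yet)
Bit 1: prefix='00' (no match yet)
Bit 2: prefix='001' -> emit 'b', reset
Bit 3: prefix='0' (no match yet)
Bit 4: prefix='01' (no match yet)
Bit 5: prefix='011' -> emit 'i', reset
Bit 6: prefix='0' (no match yet)
Bit 7: prefix='00' (no match yet)
Bit 8: prefix='001' -> emit 'b', reset
Bit 9: prefix='0' (no match yet)
Bit 10: prefix='00' (no match yet)
Bit 11: prefix='001' -> emit 'b', reset
Bit 12: prefix='0' (no match yet)
Bit 13: prefix='00' (no match yet)
Bit 14: prefix='001' -> emit 'b', reset
Bit 15: prefix='0' (no match yet)
Bit 16: prefix='01' (no match yet)
Bit 17: prefix='010' -> emit 'k', reset
Bit 18: prefix='0' (no match yet)
Bit 19: prefix='01' (no match yet)

Answer: 6 k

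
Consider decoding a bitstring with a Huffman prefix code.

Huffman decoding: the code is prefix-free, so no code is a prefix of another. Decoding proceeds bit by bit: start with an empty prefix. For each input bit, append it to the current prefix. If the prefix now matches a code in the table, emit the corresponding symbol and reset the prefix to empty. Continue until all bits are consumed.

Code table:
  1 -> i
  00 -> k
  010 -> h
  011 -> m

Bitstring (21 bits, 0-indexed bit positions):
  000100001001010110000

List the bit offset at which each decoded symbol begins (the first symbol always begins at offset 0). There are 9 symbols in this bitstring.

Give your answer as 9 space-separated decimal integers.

Bit 0: prefix='0' (no match yet)
Bit 1: prefix='00' -> emit 'k', reset
Bit 2: prefix='0' (no match yet)
Bit 3: prefix='01' (no match yet)
Bit 4: prefix='010' -> emit 'h', reset
Bit 5: prefix='0' (no match yet)
Bit 6: prefix='00' -> emit 'k', reset
Bit 7: prefix='0' (no match yet)
Bit 8: prefix='01' (no match yet)
Bit 9: prefix='010' -> emit 'h', reset
Bit 10: prefix='0' (no match yet)
Bit 11: prefix='01' (no match yet)
Bit 12: prefix='010' -> emit 'h', reset
Bit 13: prefix='1' -> emit 'i', reset
Bit 14: prefix='0' (no match yet)
Bit 15: prefix='01' (no match yet)
Bit 16: prefix='011' -> emit 'm', reset
Bit 17: prefix='0' (no match yet)
Bit 18: prefix='00' -> emit 'k', reset
Bit 19: prefix='0' (no match yet)
Bit 20: prefix='00' -> emit 'k', reset

Answer: 0 2 5 7 10 13 14 17 19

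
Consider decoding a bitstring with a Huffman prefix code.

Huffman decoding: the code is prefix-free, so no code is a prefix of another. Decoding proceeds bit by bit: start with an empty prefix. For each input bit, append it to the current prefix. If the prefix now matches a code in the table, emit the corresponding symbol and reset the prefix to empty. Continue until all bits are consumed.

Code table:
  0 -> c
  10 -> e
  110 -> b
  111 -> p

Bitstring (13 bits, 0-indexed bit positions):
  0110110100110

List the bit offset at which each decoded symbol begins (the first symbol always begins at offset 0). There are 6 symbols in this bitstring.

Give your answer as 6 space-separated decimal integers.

Answer: 0 1 4 7 9 10

Derivation:
Bit 0: prefix='0' -> emit 'c', reset
Bit 1: prefix='1' (no match yet)
Bit 2: prefix='11' (no match yet)
Bit 3: prefix='110' -> emit 'b', reset
Bit 4: prefix='1' (no match yet)
Bit 5: prefix='11' (no match yet)
Bit 6: prefix='110' -> emit 'b', reset
Bit 7: prefix='1' (no match yet)
Bit 8: prefix='10' -> emit 'e', reset
Bit 9: prefix='0' -> emit 'c', reset
Bit 10: prefix='1' (no match yet)
Bit 11: prefix='11' (no match yet)
Bit 12: prefix='110' -> emit 'b', reset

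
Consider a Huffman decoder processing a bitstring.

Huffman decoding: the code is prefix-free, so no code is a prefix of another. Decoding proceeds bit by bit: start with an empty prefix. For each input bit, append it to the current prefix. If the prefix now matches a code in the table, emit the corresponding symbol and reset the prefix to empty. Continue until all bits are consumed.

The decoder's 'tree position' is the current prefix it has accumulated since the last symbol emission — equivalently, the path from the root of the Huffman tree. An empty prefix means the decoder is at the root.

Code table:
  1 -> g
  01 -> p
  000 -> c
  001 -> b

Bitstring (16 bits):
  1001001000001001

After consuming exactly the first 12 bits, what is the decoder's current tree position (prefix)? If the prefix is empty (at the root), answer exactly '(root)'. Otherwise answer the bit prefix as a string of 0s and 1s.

Bit 0: prefix='1' -> emit 'g', reset
Bit 1: prefix='0' (no match yet)
Bit 2: prefix='00' (no match yet)
Bit 3: prefix='001' -> emit 'b', reset
Bit 4: prefix='0' (no match yet)
Bit 5: prefix='00' (no match yet)
Bit 6: prefix='001' -> emit 'b', reset
Bit 7: prefix='0' (no match yet)
Bit 8: prefix='00' (no match yet)
Bit 9: prefix='000' -> emit 'c', reset
Bit 10: prefix='0' (no match yet)
Bit 11: prefix='00' (no match yet)

Answer: 00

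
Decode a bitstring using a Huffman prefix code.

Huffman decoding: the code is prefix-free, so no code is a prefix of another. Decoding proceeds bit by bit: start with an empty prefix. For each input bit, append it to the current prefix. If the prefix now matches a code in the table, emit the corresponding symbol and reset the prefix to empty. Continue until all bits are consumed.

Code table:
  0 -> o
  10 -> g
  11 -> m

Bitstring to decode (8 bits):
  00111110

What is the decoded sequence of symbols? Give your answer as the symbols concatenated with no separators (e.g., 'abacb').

Answer: oommg

Derivation:
Bit 0: prefix='0' -> emit 'o', reset
Bit 1: prefix='0' -> emit 'o', reset
Bit 2: prefix='1' (no match yet)
Bit 3: prefix='11' -> emit 'm', reset
Bit 4: prefix='1' (no match yet)
Bit 5: prefix='11' -> emit 'm', reset
Bit 6: prefix='1' (no match yet)
Bit 7: prefix='10' -> emit 'g', reset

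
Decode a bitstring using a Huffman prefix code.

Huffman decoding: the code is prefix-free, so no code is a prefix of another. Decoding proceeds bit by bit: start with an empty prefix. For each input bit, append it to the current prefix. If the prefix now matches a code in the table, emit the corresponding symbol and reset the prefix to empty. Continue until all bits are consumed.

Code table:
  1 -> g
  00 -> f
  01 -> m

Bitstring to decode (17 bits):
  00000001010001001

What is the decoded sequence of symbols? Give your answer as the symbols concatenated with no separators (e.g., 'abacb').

Answer: fffmmfmfg

Derivation:
Bit 0: prefix='0' (no match yet)
Bit 1: prefix='00' -> emit 'f', reset
Bit 2: prefix='0' (no match yet)
Bit 3: prefix='00' -> emit 'f', reset
Bit 4: prefix='0' (no match yet)
Bit 5: prefix='00' -> emit 'f', reset
Bit 6: prefix='0' (no match yet)
Bit 7: prefix='01' -> emit 'm', reset
Bit 8: prefix='0' (no match yet)
Bit 9: prefix='01' -> emit 'm', reset
Bit 10: prefix='0' (no match yet)
Bit 11: prefix='00' -> emit 'f', reset
Bit 12: prefix='0' (no match yet)
Bit 13: prefix='01' -> emit 'm', reset
Bit 14: prefix='0' (no match yet)
Bit 15: prefix='00' -> emit 'f', reset
Bit 16: prefix='1' -> emit 'g', reset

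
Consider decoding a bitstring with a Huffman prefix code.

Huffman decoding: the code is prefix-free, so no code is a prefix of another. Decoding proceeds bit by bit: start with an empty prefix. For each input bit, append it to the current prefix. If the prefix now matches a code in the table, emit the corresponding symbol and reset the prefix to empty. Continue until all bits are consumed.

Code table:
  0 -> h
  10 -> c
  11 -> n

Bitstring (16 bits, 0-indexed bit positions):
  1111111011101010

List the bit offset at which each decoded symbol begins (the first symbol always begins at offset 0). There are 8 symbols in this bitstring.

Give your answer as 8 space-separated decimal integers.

Bit 0: prefix='1' (no match yet)
Bit 1: prefix='11' -> emit 'n', reset
Bit 2: prefix='1' (no match yet)
Bit 3: prefix='11' -> emit 'n', reset
Bit 4: prefix='1' (no match yet)
Bit 5: prefix='11' -> emit 'n', reset
Bit 6: prefix='1' (no match yet)
Bit 7: prefix='10' -> emit 'c', reset
Bit 8: prefix='1' (no match yet)
Bit 9: prefix='11' -> emit 'n', reset
Bit 10: prefix='1' (no match yet)
Bit 11: prefix='10' -> emit 'c', reset
Bit 12: prefix='1' (no match yet)
Bit 13: prefix='10' -> emit 'c', reset
Bit 14: prefix='1' (no match yet)
Bit 15: prefix='10' -> emit 'c', reset

Answer: 0 2 4 6 8 10 12 14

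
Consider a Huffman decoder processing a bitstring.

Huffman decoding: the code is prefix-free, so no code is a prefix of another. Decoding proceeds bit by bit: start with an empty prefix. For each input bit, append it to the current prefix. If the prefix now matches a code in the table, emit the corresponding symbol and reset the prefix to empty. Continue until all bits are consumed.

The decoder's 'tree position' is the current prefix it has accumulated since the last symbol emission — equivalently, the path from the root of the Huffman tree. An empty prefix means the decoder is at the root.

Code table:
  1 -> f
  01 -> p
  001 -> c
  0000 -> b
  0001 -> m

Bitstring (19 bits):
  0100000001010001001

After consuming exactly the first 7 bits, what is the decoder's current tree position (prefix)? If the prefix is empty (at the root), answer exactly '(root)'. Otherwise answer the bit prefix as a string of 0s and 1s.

Answer: 0

Derivation:
Bit 0: prefix='0' (no match yet)
Bit 1: prefix='01' -> emit 'p', reset
Bit 2: prefix='0' (no match yet)
Bit 3: prefix='00' (no match yet)
Bit 4: prefix='000' (no match yet)
Bit 5: prefix='0000' -> emit 'b', reset
Bit 6: prefix='0' (no match yet)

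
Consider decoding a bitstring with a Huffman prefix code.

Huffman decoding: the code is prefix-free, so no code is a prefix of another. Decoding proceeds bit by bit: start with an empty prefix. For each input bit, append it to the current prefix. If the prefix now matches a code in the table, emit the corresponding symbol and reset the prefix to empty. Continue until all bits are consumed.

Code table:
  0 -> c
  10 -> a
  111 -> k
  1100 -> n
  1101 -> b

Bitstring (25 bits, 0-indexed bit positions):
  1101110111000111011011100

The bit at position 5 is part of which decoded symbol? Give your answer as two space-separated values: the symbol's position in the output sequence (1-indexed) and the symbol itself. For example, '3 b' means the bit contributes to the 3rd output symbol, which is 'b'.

Answer: 2 b

Derivation:
Bit 0: prefix='1' (no match yet)
Bit 1: prefix='11' (no match yet)
Bit 2: prefix='110' (no match yet)
Bit 3: prefix='1101' -> emit 'b', reset
Bit 4: prefix='1' (no match yet)
Bit 5: prefix='11' (no match yet)
Bit 6: prefix='110' (no match yet)
Bit 7: prefix='1101' -> emit 'b', reset
Bit 8: prefix='1' (no match yet)
Bit 9: prefix='11' (no match yet)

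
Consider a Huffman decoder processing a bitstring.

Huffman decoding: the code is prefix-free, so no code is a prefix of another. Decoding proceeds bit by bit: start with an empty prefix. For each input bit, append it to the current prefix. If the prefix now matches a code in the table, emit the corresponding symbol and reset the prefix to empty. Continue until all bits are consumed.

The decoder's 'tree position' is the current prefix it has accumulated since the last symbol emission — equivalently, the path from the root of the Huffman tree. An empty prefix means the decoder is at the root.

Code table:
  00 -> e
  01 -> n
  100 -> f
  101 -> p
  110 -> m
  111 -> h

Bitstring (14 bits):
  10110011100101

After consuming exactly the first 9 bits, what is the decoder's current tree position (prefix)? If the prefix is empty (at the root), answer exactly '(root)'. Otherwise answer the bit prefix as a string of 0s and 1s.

Bit 0: prefix='1' (no match yet)
Bit 1: prefix='10' (no match yet)
Bit 2: prefix='101' -> emit 'p', reset
Bit 3: prefix='1' (no match yet)
Bit 4: prefix='10' (no match yet)
Bit 5: prefix='100' -> emit 'f', reset
Bit 6: prefix='1' (no match yet)
Bit 7: prefix='11' (no match yet)
Bit 8: prefix='111' -> emit 'h', reset

Answer: (root)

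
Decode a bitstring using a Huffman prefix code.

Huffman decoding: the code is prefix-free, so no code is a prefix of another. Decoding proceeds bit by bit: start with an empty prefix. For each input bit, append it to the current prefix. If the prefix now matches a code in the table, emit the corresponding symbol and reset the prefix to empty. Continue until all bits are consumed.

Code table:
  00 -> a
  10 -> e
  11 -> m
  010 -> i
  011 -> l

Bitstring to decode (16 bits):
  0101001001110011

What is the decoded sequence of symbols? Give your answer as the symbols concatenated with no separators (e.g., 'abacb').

Bit 0: prefix='0' (no match yet)
Bit 1: prefix='01' (no match yet)
Bit 2: prefix='010' -> emit 'i', reset
Bit 3: prefix='1' (no match yet)
Bit 4: prefix='10' -> emit 'e', reset
Bit 5: prefix='0' (no match yet)
Bit 6: prefix='01' (no match yet)
Bit 7: prefix='010' -> emit 'i', reset
Bit 8: prefix='0' (no match yet)
Bit 9: prefix='01' (no match yet)
Bit 10: prefix='011' -> emit 'l', reset
Bit 11: prefix='1' (no match yet)
Bit 12: prefix='10' -> emit 'e', reset
Bit 13: prefix='0' (no match yet)
Bit 14: prefix='01' (no match yet)
Bit 15: prefix='011' -> emit 'l', reset

Answer: ieilel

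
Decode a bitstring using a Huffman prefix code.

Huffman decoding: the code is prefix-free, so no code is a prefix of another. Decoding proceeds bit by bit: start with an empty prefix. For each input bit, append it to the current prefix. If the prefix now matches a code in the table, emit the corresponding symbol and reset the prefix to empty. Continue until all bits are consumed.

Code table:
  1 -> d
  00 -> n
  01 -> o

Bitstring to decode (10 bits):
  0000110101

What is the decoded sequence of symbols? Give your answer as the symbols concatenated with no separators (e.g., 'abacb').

Bit 0: prefix='0' (no match yet)
Bit 1: prefix='00' -> emit 'n', reset
Bit 2: prefix='0' (no match yet)
Bit 3: prefix='00' -> emit 'n', reset
Bit 4: prefix='1' -> emit 'd', reset
Bit 5: prefix='1' -> emit 'd', reset
Bit 6: prefix='0' (no match yet)
Bit 7: prefix='01' -> emit 'o', reset
Bit 8: prefix='0' (no match yet)
Bit 9: prefix='01' -> emit 'o', reset

Answer: nnddoo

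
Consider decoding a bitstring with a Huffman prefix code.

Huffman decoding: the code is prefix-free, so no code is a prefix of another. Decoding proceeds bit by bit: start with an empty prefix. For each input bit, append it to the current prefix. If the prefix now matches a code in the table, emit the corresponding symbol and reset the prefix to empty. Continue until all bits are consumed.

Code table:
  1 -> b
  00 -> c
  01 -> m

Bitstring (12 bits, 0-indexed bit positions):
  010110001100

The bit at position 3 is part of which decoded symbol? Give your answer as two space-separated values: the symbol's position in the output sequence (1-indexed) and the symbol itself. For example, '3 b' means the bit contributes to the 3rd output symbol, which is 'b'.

Bit 0: prefix='0' (no match yet)
Bit 1: prefix='01' -> emit 'm', reset
Bit 2: prefix='0' (no match yet)
Bit 3: prefix='01' -> emit 'm', reset
Bit 4: prefix='1' -> emit 'b', reset
Bit 5: prefix='0' (no match yet)
Bit 6: prefix='00' -> emit 'c', reset
Bit 7: prefix='0' (no match yet)

Answer: 2 m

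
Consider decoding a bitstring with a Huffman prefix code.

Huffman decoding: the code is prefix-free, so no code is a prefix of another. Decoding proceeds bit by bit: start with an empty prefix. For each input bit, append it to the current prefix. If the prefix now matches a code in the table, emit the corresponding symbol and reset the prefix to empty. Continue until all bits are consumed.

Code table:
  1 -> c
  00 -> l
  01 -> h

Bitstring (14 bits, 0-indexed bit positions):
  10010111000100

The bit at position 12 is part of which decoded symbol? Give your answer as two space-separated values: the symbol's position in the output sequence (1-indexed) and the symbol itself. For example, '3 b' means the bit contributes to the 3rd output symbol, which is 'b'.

Bit 0: prefix='1' -> emit 'c', reset
Bit 1: prefix='0' (no match yet)
Bit 2: prefix='00' -> emit 'l', reset
Bit 3: prefix='1' -> emit 'c', reset
Bit 4: prefix='0' (no match yet)
Bit 5: prefix='01' -> emit 'h', reset
Bit 6: prefix='1' -> emit 'c', reset
Bit 7: prefix='1' -> emit 'c', reset
Bit 8: prefix='0' (no match yet)
Bit 9: prefix='00' -> emit 'l', reset
Bit 10: prefix='0' (no match yet)
Bit 11: prefix='01' -> emit 'h', reset
Bit 12: prefix='0' (no match yet)
Bit 13: prefix='00' -> emit 'l', reset

Answer: 9 l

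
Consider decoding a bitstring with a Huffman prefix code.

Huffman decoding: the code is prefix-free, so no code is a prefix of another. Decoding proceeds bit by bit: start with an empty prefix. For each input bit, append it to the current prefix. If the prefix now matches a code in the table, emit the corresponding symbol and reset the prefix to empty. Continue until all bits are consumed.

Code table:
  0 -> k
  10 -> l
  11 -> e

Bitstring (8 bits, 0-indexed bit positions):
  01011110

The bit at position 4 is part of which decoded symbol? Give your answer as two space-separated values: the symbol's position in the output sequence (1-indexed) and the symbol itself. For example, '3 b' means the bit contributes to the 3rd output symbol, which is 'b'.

Bit 0: prefix='0' -> emit 'k', reset
Bit 1: prefix='1' (no match yet)
Bit 2: prefix='10' -> emit 'l', reset
Bit 3: prefix='1' (no match yet)
Bit 4: prefix='11' -> emit 'e', reset
Bit 5: prefix='1' (no match yet)
Bit 6: prefix='11' -> emit 'e', reset
Bit 7: prefix='0' -> emit 'k', reset

Answer: 3 e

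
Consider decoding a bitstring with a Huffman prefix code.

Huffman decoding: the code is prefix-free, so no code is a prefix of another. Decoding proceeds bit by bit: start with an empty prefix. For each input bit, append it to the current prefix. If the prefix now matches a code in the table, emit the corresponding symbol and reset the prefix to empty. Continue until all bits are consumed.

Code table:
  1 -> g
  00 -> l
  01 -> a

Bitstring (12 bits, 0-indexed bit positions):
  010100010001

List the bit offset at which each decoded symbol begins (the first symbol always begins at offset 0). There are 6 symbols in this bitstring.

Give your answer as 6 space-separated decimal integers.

Bit 0: prefix='0' (no match yet)
Bit 1: prefix='01' -> emit 'a', reset
Bit 2: prefix='0' (no match yet)
Bit 3: prefix='01' -> emit 'a', reset
Bit 4: prefix='0' (no match yet)
Bit 5: prefix='00' -> emit 'l', reset
Bit 6: prefix='0' (no match yet)
Bit 7: prefix='01' -> emit 'a', reset
Bit 8: prefix='0' (no match yet)
Bit 9: prefix='00' -> emit 'l', reset
Bit 10: prefix='0' (no match yet)
Bit 11: prefix='01' -> emit 'a', reset

Answer: 0 2 4 6 8 10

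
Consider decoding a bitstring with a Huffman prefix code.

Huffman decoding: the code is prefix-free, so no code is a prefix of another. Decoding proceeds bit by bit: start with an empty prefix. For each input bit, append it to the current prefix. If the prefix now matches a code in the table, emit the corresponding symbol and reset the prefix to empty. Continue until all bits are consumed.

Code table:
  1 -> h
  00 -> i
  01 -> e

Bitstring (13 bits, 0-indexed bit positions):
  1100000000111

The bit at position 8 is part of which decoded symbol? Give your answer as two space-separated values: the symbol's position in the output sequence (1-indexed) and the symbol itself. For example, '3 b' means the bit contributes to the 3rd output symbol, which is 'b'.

Answer: 6 i

Derivation:
Bit 0: prefix='1' -> emit 'h', reset
Bit 1: prefix='1' -> emit 'h', reset
Bit 2: prefix='0' (no match yet)
Bit 3: prefix='00' -> emit 'i', reset
Bit 4: prefix='0' (no match yet)
Bit 5: prefix='00' -> emit 'i', reset
Bit 6: prefix='0' (no match yet)
Bit 7: prefix='00' -> emit 'i', reset
Bit 8: prefix='0' (no match yet)
Bit 9: prefix='00' -> emit 'i', reset
Bit 10: prefix='1' -> emit 'h', reset
Bit 11: prefix='1' -> emit 'h', reset
Bit 12: prefix='1' -> emit 'h', reset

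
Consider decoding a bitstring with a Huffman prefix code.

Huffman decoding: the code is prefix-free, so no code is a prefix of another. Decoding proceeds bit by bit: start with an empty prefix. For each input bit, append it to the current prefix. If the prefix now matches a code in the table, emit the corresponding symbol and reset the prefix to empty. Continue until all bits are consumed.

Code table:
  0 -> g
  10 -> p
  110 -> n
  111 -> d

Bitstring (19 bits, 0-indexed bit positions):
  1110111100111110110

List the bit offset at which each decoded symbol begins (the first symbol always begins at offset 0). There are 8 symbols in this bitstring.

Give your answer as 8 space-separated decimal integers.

Bit 0: prefix='1' (no match yet)
Bit 1: prefix='11' (no match yet)
Bit 2: prefix='111' -> emit 'd', reset
Bit 3: prefix='0' -> emit 'g', reset
Bit 4: prefix='1' (no match yet)
Bit 5: prefix='11' (no match yet)
Bit 6: prefix='111' -> emit 'd', reset
Bit 7: prefix='1' (no match yet)
Bit 8: prefix='10' -> emit 'p', reset
Bit 9: prefix='0' -> emit 'g', reset
Bit 10: prefix='1' (no match yet)
Bit 11: prefix='11' (no match yet)
Bit 12: prefix='111' -> emit 'd', reset
Bit 13: prefix='1' (no match yet)
Bit 14: prefix='11' (no match yet)
Bit 15: prefix='110' -> emit 'n', reset
Bit 16: prefix='1' (no match yet)
Bit 17: prefix='11' (no match yet)
Bit 18: prefix='110' -> emit 'n', reset

Answer: 0 3 4 7 9 10 13 16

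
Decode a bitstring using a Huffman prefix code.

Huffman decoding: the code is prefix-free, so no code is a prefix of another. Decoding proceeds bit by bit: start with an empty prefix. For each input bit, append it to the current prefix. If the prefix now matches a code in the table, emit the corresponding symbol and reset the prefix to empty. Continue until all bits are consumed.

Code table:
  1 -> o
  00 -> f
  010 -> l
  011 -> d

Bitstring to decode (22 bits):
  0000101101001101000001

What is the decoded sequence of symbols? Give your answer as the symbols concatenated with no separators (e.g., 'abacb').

Answer: ffodldlffo

Derivation:
Bit 0: prefix='0' (no match yet)
Bit 1: prefix='00' -> emit 'f', reset
Bit 2: prefix='0' (no match yet)
Bit 3: prefix='00' -> emit 'f', reset
Bit 4: prefix='1' -> emit 'o', reset
Bit 5: prefix='0' (no match yet)
Bit 6: prefix='01' (no match yet)
Bit 7: prefix='011' -> emit 'd', reset
Bit 8: prefix='0' (no match yet)
Bit 9: prefix='01' (no match yet)
Bit 10: prefix='010' -> emit 'l', reset
Bit 11: prefix='0' (no match yet)
Bit 12: prefix='01' (no match yet)
Bit 13: prefix='011' -> emit 'd', reset
Bit 14: prefix='0' (no match yet)
Bit 15: prefix='01' (no match yet)
Bit 16: prefix='010' -> emit 'l', reset
Bit 17: prefix='0' (no match yet)
Bit 18: prefix='00' -> emit 'f', reset
Bit 19: prefix='0' (no match yet)
Bit 20: prefix='00' -> emit 'f', reset
Bit 21: prefix='1' -> emit 'o', reset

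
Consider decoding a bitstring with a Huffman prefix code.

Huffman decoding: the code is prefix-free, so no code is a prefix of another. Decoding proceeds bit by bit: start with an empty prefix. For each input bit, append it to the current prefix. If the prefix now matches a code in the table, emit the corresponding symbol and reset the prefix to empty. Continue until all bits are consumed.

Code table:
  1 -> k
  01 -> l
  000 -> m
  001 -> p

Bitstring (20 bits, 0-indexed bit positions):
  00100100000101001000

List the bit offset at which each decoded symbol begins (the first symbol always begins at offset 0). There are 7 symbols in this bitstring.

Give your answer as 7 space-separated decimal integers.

Bit 0: prefix='0' (no match yet)
Bit 1: prefix='00' (no match yet)
Bit 2: prefix='001' -> emit 'p', reset
Bit 3: prefix='0' (no match yet)
Bit 4: prefix='00' (no match yet)
Bit 5: prefix='001' -> emit 'p', reset
Bit 6: prefix='0' (no match yet)
Bit 7: prefix='00' (no match yet)
Bit 8: prefix='000' -> emit 'm', reset
Bit 9: prefix='0' (no match yet)
Bit 10: prefix='00' (no match yet)
Bit 11: prefix='001' -> emit 'p', reset
Bit 12: prefix='0' (no match yet)
Bit 13: prefix='01' -> emit 'l', reset
Bit 14: prefix='0' (no match yet)
Bit 15: prefix='00' (no match yet)
Bit 16: prefix='001' -> emit 'p', reset
Bit 17: prefix='0' (no match yet)
Bit 18: prefix='00' (no match yet)
Bit 19: prefix='000' -> emit 'm', reset

Answer: 0 3 6 9 12 14 17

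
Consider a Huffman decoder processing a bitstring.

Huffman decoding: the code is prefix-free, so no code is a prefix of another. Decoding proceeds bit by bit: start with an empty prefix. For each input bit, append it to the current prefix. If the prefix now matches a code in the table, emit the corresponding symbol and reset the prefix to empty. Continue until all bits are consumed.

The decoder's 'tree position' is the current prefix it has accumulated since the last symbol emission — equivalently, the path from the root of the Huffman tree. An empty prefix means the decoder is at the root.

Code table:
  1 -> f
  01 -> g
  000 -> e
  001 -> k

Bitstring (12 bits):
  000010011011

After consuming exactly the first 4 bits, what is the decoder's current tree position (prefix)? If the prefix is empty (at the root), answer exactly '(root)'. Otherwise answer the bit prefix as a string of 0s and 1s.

Bit 0: prefix='0' (no match yet)
Bit 1: prefix='00' (no match yet)
Bit 2: prefix='000' -> emit 'e', reset
Bit 3: prefix='0' (no match yet)

Answer: 0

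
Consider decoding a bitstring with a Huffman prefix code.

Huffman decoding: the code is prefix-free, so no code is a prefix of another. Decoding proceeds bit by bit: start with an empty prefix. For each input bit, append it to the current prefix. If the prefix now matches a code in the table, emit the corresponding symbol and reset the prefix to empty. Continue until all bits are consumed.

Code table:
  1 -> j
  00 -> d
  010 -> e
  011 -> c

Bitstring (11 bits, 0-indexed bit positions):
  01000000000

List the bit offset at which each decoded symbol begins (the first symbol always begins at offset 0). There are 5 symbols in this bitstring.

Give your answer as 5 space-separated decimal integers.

Answer: 0 3 5 7 9

Derivation:
Bit 0: prefix='0' (no match yet)
Bit 1: prefix='01' (no match yet)
Bit 2: prefix='010' -> emit 'e', reset
Bit 3: prefix='0' (no match yet)
Bit 4: prefix='00' -> emit 'd', reset
Bit 5: prefix='0' (no match yet)
Bit 6: prefix='00' -> emit 'd', reset
Bit 7: prefix='0' (no match yet)
Bit 8: prefix='00' -> emit 'd', reset
Bit 9: prefix='0' (no match yet)
Bit 10: prefix='00' -> emit 'd', reset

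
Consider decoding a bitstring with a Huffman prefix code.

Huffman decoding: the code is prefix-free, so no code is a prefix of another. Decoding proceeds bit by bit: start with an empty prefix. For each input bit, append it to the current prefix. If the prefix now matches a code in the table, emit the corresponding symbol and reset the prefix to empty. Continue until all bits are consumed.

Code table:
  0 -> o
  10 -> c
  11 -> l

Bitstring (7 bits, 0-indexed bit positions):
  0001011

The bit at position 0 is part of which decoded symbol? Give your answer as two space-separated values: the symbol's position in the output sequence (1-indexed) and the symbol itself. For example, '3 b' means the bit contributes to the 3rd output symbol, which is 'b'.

Answer: 1 o

Derivation:
Bit 0: prefix='0' -> emit 'o', reset
Bit 1: prefix='0' -> emit 'o', reset
Bit 2: prefix='0' -> emit 'o', reset
Bit 3: prefix='1' (no match yet)
Bit 4: prefix='10' -> emit 'c', reset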